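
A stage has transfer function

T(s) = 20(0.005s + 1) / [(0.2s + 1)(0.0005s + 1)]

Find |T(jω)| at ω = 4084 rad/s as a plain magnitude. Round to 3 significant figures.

At ω = 4084 rad/s:
zero (1 + j4084·0.005) = 1 + j20.42 → |·| ≈ 20.444, ∠ ≈ 87.20°
pole (1 + j4084·0.2) = 1 + j816.8 → |·| ≈ 816.8, ∠ ≈ 89.93°
pole (1 + j4084·0.0005) = 1 + j2.042 → |·| ≈ 2.2737, ∠ ≈ 63.91°
|T| = 20 · 20.444 / (816.8 · 2.2737) ≈ 0.22016

0.220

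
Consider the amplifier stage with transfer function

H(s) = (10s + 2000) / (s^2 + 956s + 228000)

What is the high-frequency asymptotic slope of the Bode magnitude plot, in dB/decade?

Each pole contributes −20 dB/decade at high frequency; each zero contributes +20 dB/decade.
Net: 1 zero(s) − 2 pole(s) → -20 dB/decade.

-20 dB/decade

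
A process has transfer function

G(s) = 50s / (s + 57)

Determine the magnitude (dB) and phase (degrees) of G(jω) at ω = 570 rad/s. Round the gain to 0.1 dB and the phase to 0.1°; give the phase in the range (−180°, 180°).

At s = jω = j570:
zero at origin: s = j570 → |·| = 570, ∠ = 90.00°
pole (s+57): 57 + j570 → |·| = √(57²+570²) = √328149 ≈ 572.84, ∠ = arctan(570/57) ≈ 84.29°
|G| = 50 · 570 / 572.84 ≈ 49.752
Gain = 20 log₁₀(49.752) ≈ 33.94 dB
∠G = 90.00° − 84.29° = 5.71°

33.9 dB, 5.7°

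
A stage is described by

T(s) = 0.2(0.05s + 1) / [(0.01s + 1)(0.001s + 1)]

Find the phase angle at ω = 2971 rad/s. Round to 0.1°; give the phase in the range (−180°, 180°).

-69.9°

At ω = 2971 rad/s:
zero (1 + j2971·0.05) = 1 + j148.55 → |·| ≈ 148.55, ∠ ≈ 89.61°
pole (1 + j2971·0.01) = 1 + j29.71 → |·| ≈ 29.727, ∠ ≈ 88.07°
pole (1 + j2971·0.001) = 1 + j2.971 → |·| ≈ 3.1348, ∠ ≈ 71.40°
∠T = (89.61°) − (88.07° + 71.40°) = -69.86°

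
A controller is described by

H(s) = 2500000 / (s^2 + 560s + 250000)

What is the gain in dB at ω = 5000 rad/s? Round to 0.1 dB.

-20.0 dB

At s = jω = j5000:
quadratic: (j5000)² + 560·j5000 + 250000 = -24750000 + j2800000 → |·| ≈ 2.4908e+07, ∠ ≈ 173.55°
|H| = 2500000 / 2.4908e+07 ≈ 0.10037
Gain = 20 log₁₀(0.10037) ≈ -19.97 dB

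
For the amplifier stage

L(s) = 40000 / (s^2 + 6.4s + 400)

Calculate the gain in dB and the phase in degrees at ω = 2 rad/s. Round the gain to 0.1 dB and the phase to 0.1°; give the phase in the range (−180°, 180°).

At s = jω = j2:
quadratic: (j2)² + 6.4·j2 + 400 = 396 + j12.8 → |·| ≈ 396.21, ∠ ≈ 1.85°
|L| = 40000 / 396.21 ≈ 100.96
Gain = 20 log₁₀(100.96) ≈ 40.08 dB
∠L = 0.00° − 1.85° = -1.85°

40.1 dB, -1.9°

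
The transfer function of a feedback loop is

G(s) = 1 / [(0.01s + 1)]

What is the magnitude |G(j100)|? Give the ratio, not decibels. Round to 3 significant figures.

At ω = 100 rad/s:
pole (1 + j100·0.01) = 1 + j1 → |·| ≈ 1.4142, ∠ ≈ 45.00°
|G| = 1 · 1 / (1.4142) ≈ 0.70711

0.707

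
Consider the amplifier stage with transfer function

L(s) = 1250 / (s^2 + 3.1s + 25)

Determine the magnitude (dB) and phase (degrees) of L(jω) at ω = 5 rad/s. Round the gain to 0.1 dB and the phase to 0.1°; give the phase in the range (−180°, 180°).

At s = jω = j5:
quadratic: (j5)² + 3.1·j5 + 25 = 0 + j15.5 → |·| ≈ 15.5, ∠ ≈ 90.00°
|L| = 1250 / 15.5 ≈ 80.645
Gain = 20 log₁₀(80.645) ≈ 38.13 dB
∠L = 0.00° − 90.00° = -90.00°

38.1 dB, -90.0°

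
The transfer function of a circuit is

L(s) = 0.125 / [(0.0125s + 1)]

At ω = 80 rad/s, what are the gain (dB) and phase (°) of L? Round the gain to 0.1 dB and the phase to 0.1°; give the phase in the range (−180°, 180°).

-21.1 dB, -45.0°

At ω = 80 rad/s:
pole (1 + j80·0.0125) = 1 + j1 → |·| ≈ 1.4142, ∠ ≈ 45.00°
|L| = 0.125 · 1 / (1.4142) ≈ 0.088389
Gain = 20 log₁₀(0.088389) ≈ -21.07 dB
∠L = (0°) − (45.00°) = -45.00°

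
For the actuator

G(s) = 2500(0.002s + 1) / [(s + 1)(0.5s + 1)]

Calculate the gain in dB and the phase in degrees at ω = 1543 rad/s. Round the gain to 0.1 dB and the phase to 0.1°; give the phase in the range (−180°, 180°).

At ω = 1543 rad/s:
zero (1 + j1543·0.002) = 1 + j3.086 → |·| ≈ 3.244, ∠ ≈ 72.05°
pole (1 + j1543·1) = 1 + j1543 → |·| ≈ 1543, ∠ ≈ 89.96°
pole (1 + j1543·0.5) = 1 + j771.5 → |·| ≈ 771.5, ∠ ≈ 89.93°
|G| = 2500 · 3.244 / (1543 · 771.5) ≈ 0.0068127
Gain = 20 log₁₀(0.0068127) ≈ -43.33 dB
∠G = (72.05°) − (89.96° + 89.93°) = -107.84°

-43.3 dB, -107.8°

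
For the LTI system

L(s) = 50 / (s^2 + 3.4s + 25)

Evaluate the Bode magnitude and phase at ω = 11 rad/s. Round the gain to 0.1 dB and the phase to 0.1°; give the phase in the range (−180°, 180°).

At s = jω = j11:
quadratic: (j11)² + 3.4·j11 + 25 = -96 + j37.4 → |·| ≈ 103.03, ∠ ≈ 158.71°
|L| = 50 / 103.03 ≈ 0.4853
Gain = 20 log₁₀(0.4853) ≈ -6.28 dB
∠L = 0.00° − 158.71° = -158.71°

-6.3 dB, -158.7°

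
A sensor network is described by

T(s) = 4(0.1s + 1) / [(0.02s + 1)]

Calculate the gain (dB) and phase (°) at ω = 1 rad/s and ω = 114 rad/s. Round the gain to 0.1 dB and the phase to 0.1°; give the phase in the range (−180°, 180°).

At ω = 1 rad/s:
zero (1 + j1·0.1) = 1 + j0.1 → |·| ≈ 1.005, ∠ ≈ 5.71°
pole (1 + j1·0.02) = 1 + j0.02 → |·| ≈ 1.0002, ∠ ≈ 1.15°
|T| = 4 · 1.005 / (1.0002) ≈ 4.0192
Gain = 20 log₁₀(4.0192) ≈ 12.08 dB
∠T = (5.71°) − (1.15°) = 4.56°

At ω = 114 rad/s:
zero (1 + j114·0.1) = 1 + j11.4 → |·| ≈ 11.444, ∠ ≈ 84.99°
pole (1 + j114·0.02) = 1 + j2.28 → |·| ≈ 2.4897, ∠ ≈ 66.32°
|T| = 4 · 11.444 / (2.4897) ≈ 18.386
Gain = 20 log₁₀(18.386) ≈ 25.29 dB
∠T = (84.99°) − (66.32°) = 18.67°

ω = 1: 12.1 dB, 4.6°; ω = 114: 25.3 dB, 18.7°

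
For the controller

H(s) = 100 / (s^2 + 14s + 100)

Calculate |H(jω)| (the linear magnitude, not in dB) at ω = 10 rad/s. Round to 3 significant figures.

At s = jω = j10:
quadratic: (j10)² + 14·j10 + 100 = 0 + j140 → |·| ≈ 140, ∠ ≈ 90.00°
|H| = 100 / 140 ≈ 0.71429

0.714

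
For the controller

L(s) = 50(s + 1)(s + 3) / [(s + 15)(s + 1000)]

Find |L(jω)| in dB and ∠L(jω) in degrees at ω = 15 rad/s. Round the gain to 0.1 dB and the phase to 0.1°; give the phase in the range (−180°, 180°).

At s = jω = j15:
zero (s+1): 1 + j15 → |·| = √(1²+15²) = √226 ≈ 15.033, ∠ = arctan(15/1) ≈ 86.19°
zero (s+3): 3 + j15 → |·| = √(3²+15²) = √234 ≈ 15.297, ∠ = arctan(15/3) ≈ 78.69°
pole (s+15): 15 + j15 → |·| = √(15²+15²) = √450 ≈ 21.213, ∠ = arctan(15/15) ≈ 45.00°
pole (s+1000): 1000 + j15 → |·| = √(1000²+15²) = √1000225 ≈ 1000.1, ∠ = arctan(15/1000) ≈ 0.86°
|L| = 50 · 229.96 / 21215 ≈ 0.54198
Gain = 20 log₁₀(0.54198) ≈ -5.32 dB
∠L = 164.88° − 45.86° = 119.02°

-5.3 dB, 119.0°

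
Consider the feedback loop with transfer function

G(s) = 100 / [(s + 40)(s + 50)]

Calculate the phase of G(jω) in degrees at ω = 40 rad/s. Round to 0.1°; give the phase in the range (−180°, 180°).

At s = jω = j40:
pole (s+40): 40 + j40 → |·| = √(40²+40²) = √3200 ≈ 56.569, ∠ = arctan(40/40) ≈ 45.00°
pole (s+50): 50 + j40 → |·| = √(50²+40²) = √4100 ≈ 64.031, ∠ = arctan(40/50) ≈ 38.66°
∠G = 0.00° − 83.66° = -83.66°

-83.7°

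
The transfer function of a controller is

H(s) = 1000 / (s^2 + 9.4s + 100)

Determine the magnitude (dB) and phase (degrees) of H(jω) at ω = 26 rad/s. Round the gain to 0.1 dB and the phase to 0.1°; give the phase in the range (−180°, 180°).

4.1 dB, -157.0°

At s = jω = j26:
quadratic: (j26)² + 9.4·j26 + 100 = -576 + j244.4 → |·| ≈ 625.71, ∠ ≈ 157.01°
|H| = 1000 / 625.71 ≈ 1.5982
Gain = 20 log₁₀(1.5982) ≈ 4.07 dB
∠H = 0.00° − 157.01° = -157.01°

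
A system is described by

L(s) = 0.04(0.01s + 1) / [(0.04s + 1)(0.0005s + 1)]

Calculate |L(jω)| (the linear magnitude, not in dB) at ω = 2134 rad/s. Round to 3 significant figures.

At ω = 2134 rad/s:
zero (1 + j2134·0.01) = 1 + j21.34 → |·| ≈ 21.363, ∠ ≈ 87.32°
pole (1 + j2134·0.04) = 1 + j85.36 → |·| ≈ 85.366, ∠ ≈ 89.33°
pole (1 + j2134·0.0005) = 1 + j1.067 → |·| ≈ 1.4624, ∠ ≈ 46.86°
|L| = 0.04 · 21.363 / (85.366 · 1.4624) ≈ 0.006845

0.00685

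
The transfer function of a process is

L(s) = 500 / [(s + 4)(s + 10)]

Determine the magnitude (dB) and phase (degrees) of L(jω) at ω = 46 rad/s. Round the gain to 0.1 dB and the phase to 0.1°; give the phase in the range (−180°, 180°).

At s = jω = j46:
pole (s+4): 4 + j46 → |·| = √(4²+46²) = √2132 ≈ 46.174, ∠ = arctan(46/4) ≈ 85.03°
pole (s+10): 10 + j46 → |·| = √(10²+46²) = √2216 ≈ 47.074, ∠ = arctan(46/10) ≈ 77.74°
|L| = 500 / 2173.6 ≈ 0.23003
Gain = 20 log₁₀(0.23003) ≈ -12.76 dB
∠L = 0.00° − 162.77° = -162.77°

-12.8 dB, -162.8°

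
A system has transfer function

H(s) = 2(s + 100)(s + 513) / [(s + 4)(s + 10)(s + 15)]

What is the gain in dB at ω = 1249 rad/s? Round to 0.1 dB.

-55.2 dB

At s = jω = j1249:
zero (s+100): 100 + j1249 → |·| = √(100²+1249²) = √1570001 ≈ 1253, ∠ = arctan(1249/100) ≈ 85.42°
zero (s+513): 513 + j1249 → |·| = √(513²+1249²) = √1823170 ≈ 1350.2, ∠ = arctan(1249/513) ≈ 67.67°
pole (s+4): 4 + j1249 → |·| = √(4²+1249²) = √1560017 ≈ 1249, ∠ = arctan(1249/4) ≈ 89.82°
pole (s+10): 10 + j1249 → |·| = √(10²+1249²) = √1560101 ≈ 1249, ∠ = arctan(1249/10) ≈ 89.54°
pole (s+15): 15 + j1249 → |·| = √(15²+1249²) = √1560226 ≈ 1249.1, ∠ = arctan(1249/15) ≈ 89.31°
|H| = 2 · 1.6918e+06 / 1.9486e+09 ≈ 0.0017364
Gain = 20 log₁₀(0.0017364) ≈ -55.21 dB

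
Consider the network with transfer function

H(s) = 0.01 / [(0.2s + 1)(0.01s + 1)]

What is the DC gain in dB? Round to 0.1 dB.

-40.0 dB

H(0) = 0.01 · 1 / 1 = 0.01
20 log₁₀(0.01) ≈ -40.00 dB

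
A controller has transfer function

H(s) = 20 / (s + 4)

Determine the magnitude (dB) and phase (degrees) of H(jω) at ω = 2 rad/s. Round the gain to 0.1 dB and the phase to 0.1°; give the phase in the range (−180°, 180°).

13.0 dB, -26.6°

At s = jω = j2:
pole (s+4): 4 + j2 → |·| = √(4²+2²) = √20 ≈ 4.4721, ∠ = arctan(2/4) ≈ 26.57°
|H| = 20 / 4.4721 ≈ 4.4722
Gain = 20 log₁₀(4.4722) ≈ 13.01 dB
∠H = 0.00° − 26.57° = -26.57°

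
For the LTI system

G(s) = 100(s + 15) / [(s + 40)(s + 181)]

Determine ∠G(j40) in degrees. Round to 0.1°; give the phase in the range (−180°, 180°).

12.0°

At s = jω = j40:
zero (s+15): 15 + j40 → |·| = √(15²+40²) = √1825 ≈ 42.72, ∠ = arctan(40/15) ≈ 69.44°
pole (s+40): 40 + j40 → |·| = √(40²+40²) = √3200 ≈ 56.569, ∠ = arctan(40/40) ≈ 45.00°
pole (s+181): 181 + j40 → |·| = √(181²+40²) = √34361 ≈ 185.37, ∠ = arctan(40/181) ≈ 12.46°
∠G = 69.44° − 57.46° = 11.98°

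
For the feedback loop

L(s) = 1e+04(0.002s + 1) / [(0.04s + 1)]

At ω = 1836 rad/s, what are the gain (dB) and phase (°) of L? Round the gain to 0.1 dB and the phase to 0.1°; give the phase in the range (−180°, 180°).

54.3 dB, -14.5°

At ω = 1836 rad/s:
zero (1 + j1836·0.002) = 1 + j3.672 → |·| ≈ 3.8057, ∠ ≈ 74.77°
pole (1 + j1836·0.04) = 1 + j73.44 → |·| ≈ 73.447, ∠ ≈ 89.22°
|L| = 1e+04 · 3.8057 / (73.447) ≈ 518.16
Gain = 20 log₁₀(518.16) ≈ 54.29 dB
∠L = (74.77°) − (89.22°) = -14.45°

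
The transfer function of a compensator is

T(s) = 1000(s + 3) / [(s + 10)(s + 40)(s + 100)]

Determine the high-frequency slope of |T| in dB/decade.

-40 dB/decade

Each pole contributes −20 dB/decade at high frequency; each zero contributes +20 dB/decade.
Net: 1 zero(s) − 3 pole(s) → -40 dB/decade.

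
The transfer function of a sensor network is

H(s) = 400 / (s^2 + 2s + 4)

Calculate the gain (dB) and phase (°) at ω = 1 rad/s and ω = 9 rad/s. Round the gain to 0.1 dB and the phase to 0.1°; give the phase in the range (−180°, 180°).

At s = jω = j1:
quadratic: (j1)² + 2·j1 + 4 = 3 + j2 → |·| ≈ 3.6056, ∠ ≈ 33.69°
|H| = 400 / 3.6056 ≈ 110.94
Gain = 20 log₁₀(110.94) ≈ 40.90 dB
∠H = 0.00° − 33.69° = -33.69°

At s = jω = j9:
quadratic: (j9)² + 2·j9 + 4 = -77 + j18 → |·| ≈ 79.076, ∠ ≈ 166.84°
|H| = 400 / 79.076 ≈ 5.0584
Gain = 20 log₁₀(5.0584) ≈ 14.08 dB
∠H = 0.00° − 166.84° = -166.84°

ω = 1: 40.9 dB, -33.7°; ω = 9: 14.1 dB, -166.8°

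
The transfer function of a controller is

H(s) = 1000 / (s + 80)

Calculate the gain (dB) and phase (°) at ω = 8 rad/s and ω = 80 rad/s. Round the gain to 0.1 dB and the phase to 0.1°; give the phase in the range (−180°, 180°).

ω = 8: 21.9 dB, -5.7°; ω = 80: 18.9 dB, -45.0°

At s = jω = j8:
pole (s+80): 80 + j8 → |·| = √(80²+8²) = √6464 ≈ 80.399, ∠ = arctan(8/80) ≈ 5.71°
|H| = 1000 / 80.399 ≈ 12.438
Gain = 20 log₁₀(12.438) ≈ 21.90 dB
∠H = 0.00° − 5.71° = -5.71°

At s = jω = j80:
pole (s+80): 80 + j80 → |·| = √(80²+80²) = √12800 ≈ 113.14, ∠ = arctan(80/80) ≈ 45.00°
|H| = 1000 / 113.14 ≈ 8.8386
Gain = 20 log₁₀(8.8386) ≈ 18.93 dB
∠H = 0.00° − 45.00° = -45.00°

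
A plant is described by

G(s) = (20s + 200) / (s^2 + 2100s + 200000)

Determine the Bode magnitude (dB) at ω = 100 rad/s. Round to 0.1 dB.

-43.0 dB

Substitute s = j100:
Numerator: 20(j100) + 200 = 200 + j2000
Denominator: (j100)^2 + 2100(j100) + 200000 = 190000 + j210000
|N| = √(200² + 2000²) ≈ 2010, ∠N ≈ 84.29°
|D| = √(190000² + 210000²) ≈ 2.832e+05, ∠D ≈ 47.86°
|G| = 2010 / 2.832e+05 ≈ 0.0070975
Gain = 20 log₁₀(0.0070975) ≈ -42.98 dB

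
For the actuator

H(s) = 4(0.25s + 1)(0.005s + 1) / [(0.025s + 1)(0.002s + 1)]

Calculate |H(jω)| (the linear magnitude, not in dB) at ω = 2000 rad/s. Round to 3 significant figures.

At ω = 2000 rad/s:
zero (1 + j2000·0.25) = 1 + j500 → |·| ≈ 500, ∠ ≈ 89.89°
zero (1 + j2000·0.005) = 1 + j10 → |·| ≈ 10.05, ∠ ≈ 84.29°
pole (1 + j2000·0.025) = 1 + j50 → |·| ≈ 50.01, ∠ ≈ 88.85°
pole (1 + j2000·0.002) = 1 + j4 → |·| ≈ 4.1231, ∠ ≈ 75.96°
|H| = 4 · 500 · 10.05 / (50.01 · 4.1231) ≈ 97.48

97.5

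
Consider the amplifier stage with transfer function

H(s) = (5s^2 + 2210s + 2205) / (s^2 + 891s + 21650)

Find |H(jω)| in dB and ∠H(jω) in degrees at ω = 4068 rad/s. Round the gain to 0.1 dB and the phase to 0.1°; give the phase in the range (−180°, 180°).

13.8 dB, 6.2°

Substitute s = j4068:
Numerator: 5(j4068)^2 + 2210(j4068) + 2205 = -82740915 + j8990280
Denominator: (j4068)^2 + 891(j4068) + 21650 = -16526974 + j3624588
|N| = √(82740915² + 8990280²) ≈ 8.3228e+07, ∠N ≈ 173.80°
|D| = √(16526974² + 3624588²) ≈ 1.692e+07, ∠D ≈ 167.63°
|H| = 8.3228e+07 / 1.692e+07 ≈ 4.9189
Gain = 20 log₁₀(4.9189) ≈ 13.84 dB
∠H = 173.80° − 167.63° = 6.17°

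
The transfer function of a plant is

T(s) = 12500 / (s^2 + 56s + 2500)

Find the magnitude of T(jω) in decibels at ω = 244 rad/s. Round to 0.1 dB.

-13.4 dB

At s = jω = j244:
quadratic: (j244)² + 56·j244 + 2500 = -57036 + j13664 → |·| ≈ 58650, ∠ ≈ 166.53°
|T| = 12500 / 58650 ≈ 0.21313
Gain = 20 log₁₀(0.21313) ≈ -13.43 dB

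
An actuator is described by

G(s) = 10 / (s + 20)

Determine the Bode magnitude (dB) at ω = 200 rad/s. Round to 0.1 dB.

Substitute s = j200:
Numerator: 10 = 10 + j0
Denominator: (j200) + 20 = 20 + j200
|N| = √(10² + 0²) ≈ 10, ∠N ≈ 0.00°
|D| = √(20² + 200²) ≈ 201, ∠D ≈ 84.29°
|G| = 10 / 201 ≈ 0.049751
Gain = 20 log₁₀(0.049751) ≈ -26.06 dB

-26.1 dB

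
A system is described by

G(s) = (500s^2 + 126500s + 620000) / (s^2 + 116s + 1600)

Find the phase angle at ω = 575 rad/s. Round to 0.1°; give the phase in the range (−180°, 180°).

-12.4°

Substitute s = j575:
Numerator: 500(j575)^2 + 126500(j575) + 620000 = -164692500 + j72737500
Denominator: (j575)^2 + 116(j575) + 1600 = -329025 + j66700
|N| = √(164692500² + 72737500²) ≈ 1.8004e+08, ∠N ≈ 156.17°
|D| = √(329025² + 66700²) ≈ 3.3572e+05, ∠D ≈ 168.54°
∠G = 156.17° − 168.54° = -12.37°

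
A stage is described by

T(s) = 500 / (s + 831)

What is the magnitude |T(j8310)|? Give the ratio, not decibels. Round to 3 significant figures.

0.0599

Substitute s = j8310:
Numerator: 500 = 500 + j0
Denominator: (j8310) + 831 = 831 + j8310
|N| = √(500² + 0²) ≈ 500, ∠N ≈ 0.00°
|D| = √(831² + 8310²) ≈ 8351.4, ∠D ≈ 84.29°
|T| = 500 / 8351.4 ≈ 0.05987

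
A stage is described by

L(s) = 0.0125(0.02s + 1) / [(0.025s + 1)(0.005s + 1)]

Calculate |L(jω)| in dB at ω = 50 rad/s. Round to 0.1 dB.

-39.4 dB

At ω = 50 rad/s:
zero (1 + j50·0.02) = 1 + j1 → |·| ≈ 1.4142, ∠ ≈ 45.00°
pole (1 + j50·0.025) = 1 + j1.25 → |·| ≈ 1.6008, ∠ ≈ 51.34°
pole (1 + j50·0.005) = 1 + j0.25 → |·| ≈ 1.0308, ∠ ≈ 14.04°
|L| = 0.0125 · 1.4142 / (1.6008 · 1.0308) ≈ 0.010713
Gain = 20 log₁₀(0.010713) ≈ -39.40 dB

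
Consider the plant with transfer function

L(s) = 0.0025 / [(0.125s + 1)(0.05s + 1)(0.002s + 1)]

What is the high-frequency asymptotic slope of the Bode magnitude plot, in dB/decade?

Each pole contributes −20 dB/decade at high frequency; each zero contributes +20 dB/decade.
Net: 0 zero(s) − 3 pole(s) → -60 dB/decade.

-60 dB/decade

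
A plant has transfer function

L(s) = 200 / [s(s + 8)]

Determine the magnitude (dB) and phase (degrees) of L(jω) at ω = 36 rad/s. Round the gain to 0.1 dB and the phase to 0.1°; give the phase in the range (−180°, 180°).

-16.4 dB, -167.5°

At s = jω = j36:
pole (s+8): 8 + j36 → |·| = √(8²+36²) = √1360 ≈ 36.878, ∠ = arctan(36/8) ≈ 77.47°
pole at origin: |s| = 36, ∠ = 90.00° (in denominator)
|L| = 200 / 1327.6 ≈ 0.15065
Gain = 20 log₁₀(0.15065) ≈ -16.44 dB
∠L = 0.00° − 167.47° = -167.47°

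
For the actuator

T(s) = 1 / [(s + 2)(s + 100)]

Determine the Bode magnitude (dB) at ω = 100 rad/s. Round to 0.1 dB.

-83.0 dB

At s = jω = j100:
pole (s+2): 2 + j100 → |·| = √(2²+100²) = √10004 ≈ 100.02, ∠ = arctan(100/2) ≈ 88.85°
pole (s+100): 100 + j100 → |·| = √(100²+100²) = √20000 ≈ 141.42, ∠ = arctan(100/100) ≈ 45.00°
|T| = 1 / 14145 ≈ 7.0696e-05
Gain = 20 log₁₀(7.0696e-05) ≈ -83.01 dB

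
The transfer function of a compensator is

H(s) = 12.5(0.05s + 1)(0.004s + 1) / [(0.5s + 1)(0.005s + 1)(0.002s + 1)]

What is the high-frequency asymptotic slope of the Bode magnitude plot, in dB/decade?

Each pole contributes −20 dB/decade at high frequency; each zero contributes +20 dB/decade.
Net: 2 zero(s) − 3 pole(s) → -20 dB/decade.

-20 dB/decade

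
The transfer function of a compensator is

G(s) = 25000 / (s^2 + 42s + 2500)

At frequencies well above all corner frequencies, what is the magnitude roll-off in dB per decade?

Each pole contributes −20 dB/decade at high frequency; each zero contributes +20 dB/decade.
Net: 0 zero(s) − 2 pole(s) → -40 dB/decade.

-40 dB/decade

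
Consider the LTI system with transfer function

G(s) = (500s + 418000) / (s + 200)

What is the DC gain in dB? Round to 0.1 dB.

G(0) = 418000 / 200 = 2090
20 log₁₀(2090) ≈ 66.40 dB

66.4 dB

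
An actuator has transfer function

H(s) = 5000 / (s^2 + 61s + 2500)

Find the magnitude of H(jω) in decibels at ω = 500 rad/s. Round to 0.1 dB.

At s = jω = j500:
quadratic: (j500)² + 61·j500 + 2500 = -247500 + j30500 → |·| ≈ 2.4937e+05, ∠ ≈ 172.97°
|H| = 5000 / 2.4937e+05 ≈ 0.020051
Gain = 20 log₁₀(0.020051) ≈ -33.96 dB

-34.0 dB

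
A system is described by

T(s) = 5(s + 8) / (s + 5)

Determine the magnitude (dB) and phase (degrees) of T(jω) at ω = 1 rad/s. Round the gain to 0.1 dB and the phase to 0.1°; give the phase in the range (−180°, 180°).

18.0 dB, -4.2°

At s = jω = j1:
zero (s+8): 8 + j1 → |·| = √(8²+1²) = √65 ≈ 8.0623, ∠ = arctan(1/8) ≈ 7.13°
pole (s+5): 5 + j1 → |·| = √(5²+1²) = √26 ≈ 5.099, ∠ = arctan(1/5) ≈ 11.31°
|T| = 5 · 8.0623 / 5.099 ≈ 7.9058
Gain = 20 log₁₀(7.9058) ≈ 17.96 dB
∠T = 7.13° − 11.31° = -4.18°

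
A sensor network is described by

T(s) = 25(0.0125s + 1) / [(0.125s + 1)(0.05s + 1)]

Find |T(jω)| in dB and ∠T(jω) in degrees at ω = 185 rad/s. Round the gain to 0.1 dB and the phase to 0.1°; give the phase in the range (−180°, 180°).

At ω = 185 rad/s:
zero (1 + j185·0.0125) = 1 + j2.3125 → |·| ≈ 2.5195, ∠ ≈ 66.61°
pole (1 + j185·0.125) = 1 + j23.125 → |·| ≈ 23.147, ∠ ≈ 87.52°
pole (1 + j185·0.05) = 1 + j9.25 → |·| ≈ 9.3039, ∠ ≈ 83.83°
|T| = 25 · 2.5195 / (23.147 · 9.3039) ≈ 0.29248
Gain = 20 log₁₀(0.29248) ≈ -10.68 dB
∠T = (66.61°) − (87.52° + 83.83°) = -104.74°

-10.7 dB, -104.7°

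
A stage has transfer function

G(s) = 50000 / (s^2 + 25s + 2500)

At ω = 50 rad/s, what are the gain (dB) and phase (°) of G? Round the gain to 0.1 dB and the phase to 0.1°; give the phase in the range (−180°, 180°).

At s = jω = j50:
quadratic: (j50)² + 25·j50 + 2500 = 0 + j1250 → |·| ≈ 1250, ∠ ≈ 90.00°
|G| = 50000 / 1250 ≈ 40
Gain = 20 log₁₀(40) ≈ 32.04 dB
∠G = 0.00° − 90.00° = -90.00°

32.0 dB, -90.0°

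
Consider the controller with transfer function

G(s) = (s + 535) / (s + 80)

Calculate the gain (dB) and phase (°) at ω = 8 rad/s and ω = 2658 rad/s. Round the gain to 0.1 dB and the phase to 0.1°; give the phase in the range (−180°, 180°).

ω = 8: 16.5 dB, -4.9°; ω = 2658: 0.2 dB, -9.7°

Substitute s = j8:
Numerator: (j8) + 535 = 535 + j8
Denominator: (j8) + 80 = 80 + j8
|N| = √(535² + 8²) ≈ 535.06, ∠N ≈ 0.86°
|D| = √(80² + 8²) ≈ 80.399, ∠D ≈ 5.71°
|G| = 535.06 / 80.399 ≈ 6.6551
Gain = 20 log₁₀(6.6551) ≈ 16.46 dB
∠G = 0.86° − 5.71° = -4.85°

Substitute s = j2658:
Numerator: (j2658) + 535 = 535 + j2658
Denominator: (j2658) + 80 = 80 + j2658
|N| = √(535² + 2658²) ≈ 2711.3, ∠N ≈ 78.62°
|D| = √(80² + 2658²) ≈ 2659.2, ∠D ≈ 88.28°
|G| = 2711.3 / 2659.2 ≈ 1.0196
Gain = 20 log₁₀(1.0196) ≈ 0.17 dB
∠G = 78.62° − 88.28° = -9.66°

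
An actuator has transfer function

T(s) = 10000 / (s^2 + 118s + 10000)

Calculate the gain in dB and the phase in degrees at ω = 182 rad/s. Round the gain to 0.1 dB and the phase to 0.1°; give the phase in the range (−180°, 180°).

-10.0 dB, -137.1°

At s = jω = j182:
quadratic: (j182)² + 118·j182 + 10000 = -23124 + j21476 → |·| ≈ 31558, ∠ ≈ 137.12°
|T| = 10000 / 31558 ≈ 0.31688
Gain = 20 log₁₀(0.31688) ≈ -9.98 dB
∠T = 0.00° − 137.12° = -137.12°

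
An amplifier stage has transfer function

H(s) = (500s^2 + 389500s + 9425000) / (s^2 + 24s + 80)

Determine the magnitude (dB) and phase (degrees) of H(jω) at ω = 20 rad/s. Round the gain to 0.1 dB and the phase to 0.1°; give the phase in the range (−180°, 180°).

Substitute s = j20:
Numerator: 500(j20)^2 + 389500(j20) + 9425000 = 9225000 + j7790000
Denominator: (j20)^2 + 24(j20) + 80 = -320 + j480
|N| = √(9225000² + 7790000²) ≈ 1.2074e+07, ∠N ≈ 40.18°
|D| = √(320² + 480²) ≈ 576.89, ∠D ≈ 123.69°
|H| = 1.2074e+07 / 576.89 ≈ 20929
Gain = 20 log₁₀(20929) ≈ 86.41 dB
∠H = 40.18° − 123.69° = -83.51°

86.4 dB, -83.5°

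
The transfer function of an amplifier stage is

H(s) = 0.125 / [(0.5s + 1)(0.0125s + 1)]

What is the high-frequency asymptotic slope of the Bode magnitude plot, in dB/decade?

-40 dB/decade

Each pole contributes −20 dB/decade at high frequency; each zero contributes +20 dB/decade.
Net: 0 zero(s) − 2 pole(s) → -40 dB/decade.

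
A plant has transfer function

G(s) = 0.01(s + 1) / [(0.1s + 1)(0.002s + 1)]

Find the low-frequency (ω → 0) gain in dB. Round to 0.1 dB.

G(0) = 0.01 · 1 / 1 = 0.01
20 log₁₀(0.01) ≈ -40.00 dB

-40.0 dB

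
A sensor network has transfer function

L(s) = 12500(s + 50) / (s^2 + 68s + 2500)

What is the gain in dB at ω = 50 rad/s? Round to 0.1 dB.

48.3 dB

At s = jω = j50:
zero (s+50): 50 + j50 → |·| = √(50²+50²) = √5000 ≈ 70.711, ∠ = arctan(50/50) ≈ 45.00°
quadratic: (j50)² + 68·j50 + 2500 = 0 + j3400 → |·| ≈ 3400, ∠ ≈ 90.00°
|L| = 12500 · 70.711 / 3400 ≈ 259.97
Gain = 20 log₁₀(259.97) ≈ 48.30 dB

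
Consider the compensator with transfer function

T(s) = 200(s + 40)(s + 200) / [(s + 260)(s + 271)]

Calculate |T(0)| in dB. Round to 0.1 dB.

27.1 dB

T(0) = 200·40·200 / (260·271) ≈ 22.708
20 log₁₀(22.708) ≈ 27.12 dB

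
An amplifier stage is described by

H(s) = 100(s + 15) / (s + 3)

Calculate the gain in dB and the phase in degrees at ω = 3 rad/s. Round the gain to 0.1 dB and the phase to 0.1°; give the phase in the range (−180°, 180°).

51.1 dB, -33.7°

At s = jω = j3:
zero (s+15): 15 + j3 → |·| = √(15²+3²) = √234 ≈ 15.297, ∠ = arctan(3/15) ≈ 11.31°
pole (s+3): 3 + j3 → |·| = √(3²+3²) = √18 ≈ 4.2426, ∠ = arctan(3/3) ≈ 45.00°
|H| = 100 · 15.297 / 4.2426 ≈ 360.56
Gain = 20 log₁₀(360.56) ≈ 51.14 dB
∠H = 11.31° − 45.00° = -33.69°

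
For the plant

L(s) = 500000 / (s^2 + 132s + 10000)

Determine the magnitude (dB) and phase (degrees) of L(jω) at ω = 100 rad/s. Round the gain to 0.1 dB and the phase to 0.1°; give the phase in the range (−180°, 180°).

31.6 dB, -90.0°

At s = jω = j100:
quadratic: (j100)² + 132·j100 + 10000 = 0 + j13200 → |·| ≈ 13200, ∠ ≈ 90.00°
|L| = 500000 / 13200 ≈ 37.879
Gain = 20 log₁₀(37.879) ≈ 31.57 dB
∠L = 0.00° − 90.00° = -90.00°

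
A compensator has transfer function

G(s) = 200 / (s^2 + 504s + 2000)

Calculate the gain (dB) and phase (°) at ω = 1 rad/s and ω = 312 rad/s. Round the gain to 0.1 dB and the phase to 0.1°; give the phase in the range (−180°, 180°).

ω = 1: -20.3 dB, -14.2°; ω = 312: -59.3 dB, -121.2°

Substitute s = j1:
Numerator: 200 = 200 + j0
Denominator: (j1)^2 + 504(j1) + 2000 = 1999 + j504
|N| = √(200² + 0²) ≈ 200, ∠N ≈ 0.00°
|D| = √(1999² + 504²) ≈ 2061.6, ∠D ≈ 14.15°
|G| = 200 / 2061.6 ≈ 0.097012
Gain = 20 log₁₀(0.097012) ≈ -20.26 dB
∠G = 0.00° − 14.15° = -14.15°

Substitute s = j312:
Numerator: 200 = 200 + j0
Denominator: (j312)^2 + 504(j312) + 2000 = -95344 + j157248
|N| = √(200² + 0²) ≈ 200, ∠N ≈ 0.00°
|D| = √(95344² + 157248²) ≈ 1.839e+05, ∠D ≈ 121.23°
|G| = 200 / 1.839e+05 ≈ 0.0010875
Gain = 20 log₁₀(0.0010875) ≈ -59.27 dB
∠G = 0.00° − 121.23° = -121.23°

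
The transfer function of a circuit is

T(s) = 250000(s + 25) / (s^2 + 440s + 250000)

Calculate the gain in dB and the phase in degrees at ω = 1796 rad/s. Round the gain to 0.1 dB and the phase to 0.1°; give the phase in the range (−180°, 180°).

At s = jω = j1796:
zero (s+25): 25 + j1796 → |·| = √(25²+1796²) = √3226241 ≈ 1796.2, ∠ = arctan(1796/25) ≈ 89.20°
quadratic: (j1796)² + 440·j1796 + 250000 = -2975616 + j790240 → |·| ≈ 3.0788e+06, ∠ ≈ 165.13°
|T| = 250000 · 1796.2 / 3.0788e+06 ≈ 145.85
Gain = 20 log₁₀(145.85) ≈ 43.28 dB
∠T = 89.20° − 165.13° = -75.93°

43.3 dB, -75.9°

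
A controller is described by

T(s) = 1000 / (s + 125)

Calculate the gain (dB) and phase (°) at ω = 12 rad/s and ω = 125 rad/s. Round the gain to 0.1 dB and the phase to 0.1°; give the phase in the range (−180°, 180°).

ω = 12: 18.0 dB, -5.5°; ω = 125: 15.1 dB, -45.0°

At s = jω = j12:
pole (s+125): 125 + j12 → |·| = √(125²+12²) = √15769 ≈ 125.57, ∠ = arctan(12/125) ≈ 5.48°
|T| = 1000 / 125.57 ≈ 7.9637
Gain = 20 log₁₀(7.9637) ≈ 18.02 dB
∠T = 0.00° − 5.48° = -5.48°

At s = jω = j125:
pole (s+125): 125 + j125 → |·| = √(125²+125²) = √31250 ≈ 176.78, ∠ = arctan(125/125) ≈ 45.00°
|T| = 1000 / 176.78 ≈ 5.6567
Gain = 20 log₁₀(5.6567) ≈ 15.05 dB
∠T = 0.00° − 45.00° = -45.00°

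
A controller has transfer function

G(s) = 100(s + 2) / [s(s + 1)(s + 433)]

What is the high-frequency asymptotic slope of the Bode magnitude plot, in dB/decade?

Each pole contributes −20 dB/decade at high frequency; each zero contributes +20 dB/decade.
Net: 1 zero(s) − 3 pole(s) → -40 dB/decade.

-40 dB/decade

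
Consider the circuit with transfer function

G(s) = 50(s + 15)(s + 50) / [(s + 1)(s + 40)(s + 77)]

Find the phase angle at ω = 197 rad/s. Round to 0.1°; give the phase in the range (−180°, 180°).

At s = jω = j197:
zero (s+15): 15 + j197 → |·| = √(15²+197²) = √39034 ≈ 197.57, ∠ = arctan(197/15) ≈ 85.65°
zero (s+50): 50 + j197 → |·| = √(50²+197²) = √41309 ≈ 203.25, ∠ = arctan(197/50) ≈ 75.76°
pole (s+1): 1 + j197 → |·| = √(1²+197²) = √38810 ≈ 197, ∠ = arctan(197/1) ≈ 89.71°
pole (s+40): 40 + j197 → |·| = √(40²+197²) = √40409 ≈ 201.02, ∠ = arctan(197/40) ≈ 78.52°
pole (s+77): 77 + j197 → |·| = √(77²+197²) = √44738 ≈ 211.51, ∠ = arctan(197/77) ≈ 68.65°
∠G = 161.41° − 236.88° = -75.47°

-75.5°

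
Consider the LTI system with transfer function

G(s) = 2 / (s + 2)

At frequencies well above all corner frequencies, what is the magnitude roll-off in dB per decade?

-20 dB/decade

Each pole contributes −20 dB/decade at high frequency; each zero contributes +20 dB/decade.
Net: 0 zero(s) − 1 pole(s) → -20 dB/decade.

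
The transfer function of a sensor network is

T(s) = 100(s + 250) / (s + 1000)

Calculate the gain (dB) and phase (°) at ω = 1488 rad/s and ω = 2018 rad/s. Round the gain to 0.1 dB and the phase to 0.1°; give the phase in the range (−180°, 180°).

At s = jω = j1488:
zero (s+250): 250 + j1488 → |·| = √(250²+1488²) = √2276644 ≈ 1508.9, ∠ = arctan(1488/250) ≈ 80.46°
pole (s+1000): 1000 + j1488 → |·| = √(1000²+1488²) = √3214144 ≈ 1792.8, ∠ = arctan(1488/1000) ≈ 56.10°
|T| = 100 · 1508.9 / 1792.8 ≈ 84.164
Gain = 20 log₁₀(84.164) ≈ 38.50 dB
∠T = 80.46° − 56.10° = 24.36°

At s = jω = j2018:
zero (s+250): 250 + j2018 → |·| = √(250²+2018²) = √4134824 ≈ 2033.4, ∠ = arctan(2018/250) ≈ 82.94°
pole (s+1000): 1000 + j2018 → |·| = √(1000²+2018²) = √5072324 ≈ 2252.2, ∠ = arctan(2018/1000) ≈ 63.64°
|T| = 100 · 2033.4 / 2252.2 ≈ 90.285
Gain = 20 log₁₀(90.285) ≈ 39.11 dB
∠T = 82.94° − 63.64° = 19.30°

ω = 1488: 38.5 dB, 24.4°; ω = 2018: 39.1 dB, 19.3°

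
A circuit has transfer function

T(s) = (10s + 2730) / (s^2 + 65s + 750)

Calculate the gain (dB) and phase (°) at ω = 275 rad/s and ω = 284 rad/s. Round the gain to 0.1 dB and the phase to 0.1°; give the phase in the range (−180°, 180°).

Substitute s = j275:
Numerator: 10(j275) + 2730 = 2730 + j2750
Denominator: (j275)^2 + 65(j275) + 750 = -74875 + j17875
|N| = √(2730² + 2750²) ≈ 3875, ∠N ≈ 45.21°
|D| = √(74875² + 17875²) ≈ 76979, ∠D ≈ 166.57°
|T| = 3875 / 76979 ≈ 0.050338
Gain = 20 log₁₀(0.050338) ≈ -25.96 dB
∠T = 45.21° − 166.57° = -121.36°

Substitute s = j284:
Numerator: 10(j284) + 2730 = 2730 + j2840
Denominator: (j284)^2 + 65(j284) + 750 = -79906 + j18460
|N| = √(2730² + 2840²) ≈ 3939.4, ∠N ≈ 46.13°
|D| = √(79906² + 18460²) ≈ 82011, ∠D ≈ 166.99°
|T| = 3939.4 / 82011 ≈ 0.048035
Gain = 20 log₁₀(0.048035) ≈ -26.37 dB
∠T = 46.13° − 166.99° = -120.86°

ω = 275: -26.0 dB, -121.4°; ω = 284: -26.4 dB, -120.9°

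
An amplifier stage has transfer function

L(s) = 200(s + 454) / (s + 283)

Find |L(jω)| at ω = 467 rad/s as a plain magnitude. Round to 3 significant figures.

239

At s = jω = j467:
zero (s+454): 454 + j467 → |·| = √(454²+467²) = √424205 ≈ 651.31, ∠ = arctan(467/454) ≈ 45.81°
pole (s+283): 283 + j467 → |·| = √(283²+467²) = √298178 ≈ 546.06, ∠ = arctan(467/283) ≈ 58.78°
|L| = 200 · 651.31 / 546.06 ≈ 238.55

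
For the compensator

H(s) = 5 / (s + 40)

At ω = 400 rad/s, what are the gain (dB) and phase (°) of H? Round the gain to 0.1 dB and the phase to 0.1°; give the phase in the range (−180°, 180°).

At s = jω = j400:
pole (s+40): 40 + j400 → |·| = √(40²+400²) = √161600 ≈ 402, ∠ = arctan(400/40) ≈ 84.29°
|H| = 5 / 402 ≈ 0.012438
Gain = 20 log₁₀(0.012438) ≈ -38.10 dB
∠H = 0.00° − 84.29° = -84.29°

-38.1 dB, -84.3°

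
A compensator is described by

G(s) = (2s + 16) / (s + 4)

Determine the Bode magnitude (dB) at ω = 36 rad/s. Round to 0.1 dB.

Substitute s = j36:
Numerator: 2(j36) + 16 = 16 + j72
Denominator: (j36) + 4 = 4 + j36
|N| = √(16² + 72²) ≈ 73.756, ∠N ≈ 77.47°
|D| = √(4² + 36²) ≈ 36.222, ∠D ≈ 83.66°
|G| = 73.756 / 36.222 ≈ 2.0362
Gain = 20 log₁₀(2.0362) ≈ 6.18 dB

6.2 dB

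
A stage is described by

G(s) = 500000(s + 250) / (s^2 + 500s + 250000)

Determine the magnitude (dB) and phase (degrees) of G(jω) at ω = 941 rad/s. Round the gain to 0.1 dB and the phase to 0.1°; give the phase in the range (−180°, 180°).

At s = jω = j941:
zero (s+250): 250 + j941 → |·| = √(250²+941²) = √947981 ≈ 973.64, ∠ = arctan(941/250) ≈ 75.12°
quadratic: (j941)² + 500·j941 + 250000 = -635481 + j470500 → |·| ≈ 7.907e+05, ∠ ≈ 143.48°
|G| = 500000 · 973.64 / 7.907e+05 ≈ 615.68
Gain = 20 log₁₀(615.68) ≈ 55.79 dB
∠G = 75.12° − 143.48° = -68.36°

55.8 dB, -68.4°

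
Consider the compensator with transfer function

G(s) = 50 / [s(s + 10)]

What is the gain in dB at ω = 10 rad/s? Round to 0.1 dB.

At s = jω = j10:
pole (s+10): 10 + j10 → |·| = √(10²+10²) = √200 ≈ 14.142, ∠ = arctan(10/10) ≈ 45.00°
pole at origin: |s| = 10, ∠ = 90.00° (in denominator)
|G| = 50 / 141.42 ≈ 0.35356
Gain = 20 log₁₀(0.35356) ≈ -9.03 dB

-9.0 dB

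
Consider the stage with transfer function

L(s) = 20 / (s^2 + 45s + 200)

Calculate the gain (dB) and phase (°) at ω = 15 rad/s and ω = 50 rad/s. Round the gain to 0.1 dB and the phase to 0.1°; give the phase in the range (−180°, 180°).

ω = 15: -30.6 dB, -92.1°; ω = 50: -44.1 dB, -135.6°

Substitute s = j15:
Numerator: 20 = 20 + j0
Denominator: (j15)^2 + 45(j15) + 200 = -25 + j675
|N| = √(20² + 0²) ≈ 20, ∠N ≈ 0.00°
|D| = √(25² + 675²) ≈ 675.46, ∠D ≈ 92.12°
|L| = 20 / 675.46 ≈ 0.029609
Gain = 20 log₁₀(0.029609) ≈ -30.57 dB
∠L = 0.00° − 92.12° = -92.12°

Substitute s = j50:
Numerator: 20 = 20 + j0
Denominator: (j50)^2 + 45(j50) + 200 = -2300 + j2250
|N| = √(20² + 0²) ≈ 20, ∠N ≈ 0.00°
|D| = √(2300² + 2250²) ≈ 3217.5, ∠D ≈ 135.63°
|L| = 20 / 3217.5 ≈ 0.006216
Gain = 20 log₁₀(0.006216) ≈ -44.13 dB
∠L = 0.00° − 135.63° = -135.63°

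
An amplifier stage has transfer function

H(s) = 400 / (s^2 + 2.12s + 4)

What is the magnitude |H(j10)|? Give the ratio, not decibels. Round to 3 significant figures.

At s = jω = j10:
quadratic: (j10)² + 2.12·j10 + 4 = -96 + j21.2 → |·| ≈ 98.313, ∠ ≈ 167.55°
|H| = 400 / 98.313 ≈ 4.0686

4.07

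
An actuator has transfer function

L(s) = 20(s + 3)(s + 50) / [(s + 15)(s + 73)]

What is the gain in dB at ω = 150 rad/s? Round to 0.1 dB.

At s = jω = j150:
zero (s+3): 3 + j150 → |·| = √(3²+150²) = √22509 ≈ 150.03, ∠ = arctan(150/3) ≈ 88.85°
zero (s+50): 50 + j150 → |·| = √(50²+150²) = √25000 ≈ 158.11, ∠ = arctan(150/50) ≈ 71.57°
pole (s+15): 15 + j150 → |·| = √(15²+150²) = √22725 ≈ 150.75, ∠ = arctan(150/15) ≈ 84.29°
pole (s+73): 73 + j150 → |·| = √(73²+150²) = √27829 ≈ 166.82, ∠ = arctan(150/73) ≈ 64.05°
|L| = 20 · 23721 / 25148 ≈ 18.865
Gain = 20 log₁₀(18.865) ≈ 25.51 dB

25.5 dB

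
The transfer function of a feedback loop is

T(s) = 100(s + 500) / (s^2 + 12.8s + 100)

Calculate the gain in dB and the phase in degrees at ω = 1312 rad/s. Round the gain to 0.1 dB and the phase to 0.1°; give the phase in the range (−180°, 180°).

At s = jω = j1312:
zero (s+500): 500 + j1312 → |·| = √(500²+1312²) = √1971344 ≈ 1404, ∠ = arctan(1312/500) ≈ 69.14°
quadratic: (j1312)² + 12.8·j1312 + 100 = -1721244 + j16793.6 → |·| ≈ 1.7213e+06, ∠ ≈ 179.44°
|T| = 100 · 1404 / 1.7213e+06 ≈ 0.081566
Gain = 20 log₁₀(0.081566) ≈ -21.77 dB
∠T = 69.14° − 179.44° = -110.30°

-21.8 dB, -110.3°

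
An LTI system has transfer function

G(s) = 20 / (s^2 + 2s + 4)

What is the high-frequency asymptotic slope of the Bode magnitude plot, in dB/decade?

-40 dB/decade

Each pole contributes −20 dB/decade at high frequency; each zero contributes +20 dB/decade.
Net: 0 zero(s) − 2 pole(s) → -40 dB/decade.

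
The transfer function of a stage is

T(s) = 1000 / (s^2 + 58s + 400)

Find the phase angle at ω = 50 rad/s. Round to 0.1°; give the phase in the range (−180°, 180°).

Substitute s = j50:
Numerator: 1000 = 1000 + j0
Denominator: (j50)^2 + 58(j50) + 400 = -2100 + j2900
|N| = √(1000² + 0²) ≈ 1000, ∠N ≈ 0.00°
|D| = √(2100² + 2900²) ≈ 3580.5, ∠D ≈ 125.91°
∠T = 0.00° − 125.91° = -125.91°

-125.9°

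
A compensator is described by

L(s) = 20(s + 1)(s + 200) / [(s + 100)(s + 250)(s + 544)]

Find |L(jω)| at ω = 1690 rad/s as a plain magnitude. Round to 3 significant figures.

0.0112

At s = jω = j1690:
zero (s+1): 1 + j1690 → |·| = √(1²+1690²) = √2856101 ≈ 1690, ∠ = arctan(1690/1) ≈ 89.97°
zero (s+200): 200 + j1690 → |·| = √(200²+1690²) = √2896100 ≈ 1701.8, ∠ = arctan(1690/200) ≈ 83.25°
pole (s+100): 100 + j1690 → |·| = √(100²+1690²) = √2866100 ≈ 1693, ∠ = arctan(1690/100) ≈ 86.61°
pole (s+250): 250 + j1690 → |·| = √(250²+1690²) = √2918600 ≈ 1708.4, ∠ = arctan(1690/250) ≈ 81.59°
pole (s+544): 544 + j1690 → |·| = √(544²+1690²) = √3152036 ≈ 1775.4, ∠ = arctan(1690/544) ≈ 72.16°
|L| = 20 · 2.876e+06 / 5.135e+09 ≈ 0.011202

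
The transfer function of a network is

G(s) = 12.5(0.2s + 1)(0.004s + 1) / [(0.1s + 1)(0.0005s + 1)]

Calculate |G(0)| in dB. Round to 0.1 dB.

21.9 dB

G(0) = 12.5 · 1 / 1 = 12.5
20 log₁₀(12.5) ≈ 21.94 dB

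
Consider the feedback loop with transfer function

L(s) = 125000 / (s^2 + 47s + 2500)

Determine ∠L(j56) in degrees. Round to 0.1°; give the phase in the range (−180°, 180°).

At s = jω = j56:
quadratic: (j56)² + 47·j56 + 2500 = -636 + j2632 → |·| ≈ 2707.8, ∠ ≈ 103.58°
∠L = 0.00° − 103.58° = -103.58°

-103.6°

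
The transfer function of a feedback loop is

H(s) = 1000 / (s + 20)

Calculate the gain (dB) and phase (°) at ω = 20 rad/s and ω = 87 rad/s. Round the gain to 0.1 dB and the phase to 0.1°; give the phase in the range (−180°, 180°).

ω = 20: 31.0 dB, -45.0°; ω = 87: 21.0 dB, -77.1°

At s = jω = j20:
pole (s+20): 20 + j20 → |·| = √(20²+20²) = √800 ≈ 28.284, ∠ = arctan(20/20) ≈ 45.00°
|H| = 1000 / 28.284 ≈ 35.356
Gain = 20 log₁₀(35.356) ≈ 30.97 dB
∠H = 0.00° − 45.00° = -45.00°

At s = jω = j87:
pole (s+20): 20 + j87 → |·| = √(20²+87²) = √7969 ≈ 89.269, ∠ = arctan(87/20) ≈ 77.05°
|H| = 1000 / 89.269 ≈ 11.202
Gain = 20 log₁₀(11.202) ≈ 20.99 dB
∠H = 0.00° − 77.05° = -77.05°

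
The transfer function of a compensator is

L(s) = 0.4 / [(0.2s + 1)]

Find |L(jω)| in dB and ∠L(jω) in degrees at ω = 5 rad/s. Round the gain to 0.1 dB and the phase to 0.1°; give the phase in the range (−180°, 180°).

-11.0 dB, -45.0°

At ω = 5 rad/s:
pole (1 + j5·0.2) = 1 + j1 → |·| ≈ 1.4142, ∠ ≈ 45.00°
|L| = 0.4 · 1 / (1.4142) ≈ 0.28285
Gain = 20 log₁₀(0.28285) ≈ -10.97 dB
∠L = (0°) − (45.00°) = -45.00°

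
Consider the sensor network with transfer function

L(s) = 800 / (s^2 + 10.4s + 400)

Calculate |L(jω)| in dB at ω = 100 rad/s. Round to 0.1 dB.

-21.6 dB

At s = jω = j100:
quadratic: (j100)² + 10.4·j100 + 400 = -9600 + j1040 → |·| ≈ 9656.2, ∠ ≈ 173.82°
|L| = 800 / 9656.2 ≈ 0.082848
Gain = 20 log₁₀(0.082848) ≈ -21.63 dB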